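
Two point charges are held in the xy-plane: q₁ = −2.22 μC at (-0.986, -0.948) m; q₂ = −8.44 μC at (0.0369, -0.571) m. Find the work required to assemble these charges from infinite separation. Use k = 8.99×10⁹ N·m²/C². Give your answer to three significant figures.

The work to assemble the configuration equals its total potential energy, U = Σ kqᵢqⱼ/rᵢⱼ over all pairs.
Pair separations: r₁₂ = 1.09 m.
U = (0.155) = 0.155 J.

0.155 J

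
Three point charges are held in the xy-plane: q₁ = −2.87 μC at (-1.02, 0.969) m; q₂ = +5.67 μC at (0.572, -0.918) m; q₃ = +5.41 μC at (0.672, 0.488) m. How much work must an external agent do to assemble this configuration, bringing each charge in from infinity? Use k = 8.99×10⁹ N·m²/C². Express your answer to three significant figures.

0.0570 J

The assembly work is the sum of pairwise potential energies, U = Σ_{i<j} kqᵢqⱼ/rᵢⱼ.
Pair separations: r₁₂ = 2.47 m, r₁₃ = 1.76 m, r₂₃ = 1.41 m.
U = (-0.0593) + (-0.0794) + (0.196) = 0.0570 J.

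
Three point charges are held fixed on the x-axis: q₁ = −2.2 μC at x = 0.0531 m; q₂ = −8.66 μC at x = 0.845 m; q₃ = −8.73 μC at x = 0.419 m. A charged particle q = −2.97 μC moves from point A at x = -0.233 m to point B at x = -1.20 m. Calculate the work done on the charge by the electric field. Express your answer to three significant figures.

The work done by the electric force is W_field = −ΔU = −q(V_B − V_A) = q(V_A − V_B).
At A: distances to the source charges are 0.286 m, 1.08 m, 0.652 m; V_A = Σ kqᵢ/rᵢ = -2.62×10⁵ V.
At B: distances to the source charges are 1.25 m, 2.04 m, 1.62 m; V_B = Σ kqᵢ/rᵢ = -1.02×10⁵ V.
ΔV = V_B − V_A = 1.59×10⁵ V.
W_field = −qΔV = −(-2.97×10⁻⁶ C)(1.59×10⁵ V) = 0.473 J.

0.473 J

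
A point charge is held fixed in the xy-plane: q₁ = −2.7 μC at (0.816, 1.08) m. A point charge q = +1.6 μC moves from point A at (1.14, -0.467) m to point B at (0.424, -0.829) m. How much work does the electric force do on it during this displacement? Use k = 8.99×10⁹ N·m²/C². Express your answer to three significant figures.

The work done by the electric force is W_field = −ΔU = −q(V_B − V_A) = q(V_A − V_B).
At A: distance to the source charge is 1.58 m; V_A = kq₁/r = -1.54×10⁴ V.
At B: distance to the source charge is 1.95 m; V_B = kq₁/r = -1.25×10⁴ V.
ΔV = V_B − V_A = 2900 V.
W_field = −qΔV = −(1.60×10⁻⁶ C)(2900 V) = -4.64×10⁻³ J.

-4.64×10⁻³ J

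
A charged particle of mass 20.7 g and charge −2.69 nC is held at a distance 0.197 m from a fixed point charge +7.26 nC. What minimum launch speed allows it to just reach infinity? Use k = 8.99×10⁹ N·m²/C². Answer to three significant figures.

9.28×10⁻³ m/s

To just escape, total mechanical energy must reach zero at infinity: ½mv²_min + U = 0, so ½mv²_min = −U = |kQq|/r.
|U| = |kQq|/r = (8.99×10⁹ N·m²/C²)(7.26×10⁻⁹)(2.69×10⁻⁹)/(0.197) = 8.91×10⁻⁷ J.
v_min = √(2|U|/m) = √(2·8.91×10⁻⁷/0.0207) = 9.28×10⁻³ m/s.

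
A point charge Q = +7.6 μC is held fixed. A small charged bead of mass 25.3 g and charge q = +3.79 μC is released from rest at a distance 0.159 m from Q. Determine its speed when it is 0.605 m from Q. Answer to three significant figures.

9.74 m/s

Only the electrostatic force acts, so mechanical energy is conserved: ½mv² = U₁ − U₂ = kQq(1/r₁ − 1/r₂).
U₁ − U₂ = (8.99×10⁹ N·m²/C²)(7.60×10⁻⁶ C)(3.79×10⁻⁶ C)(1/0.159 − 1/0.605) = 1.20 J.
v = √(2·1.20/0.0253) = 9.74 m/s.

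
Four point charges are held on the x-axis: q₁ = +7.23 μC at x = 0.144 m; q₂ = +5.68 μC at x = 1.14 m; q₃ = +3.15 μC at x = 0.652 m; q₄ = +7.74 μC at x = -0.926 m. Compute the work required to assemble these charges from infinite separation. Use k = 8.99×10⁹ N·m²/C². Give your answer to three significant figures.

1.90 J

The assembly work is the sum of pairwise potential energies, U = Σ_{i<j} kqᵢqⱼ/rᵢⱼ.
Pair separations: r₁₂ = 0.996 m, r₁₃ = 0.508 m, r₁₄ = 1.07 m, r₂₃ = 0.488 m, r₂₄ = 2.07 m, r₃₄ = 1.58 m.
Summing all 6 pair terms gives U = 1.90 J.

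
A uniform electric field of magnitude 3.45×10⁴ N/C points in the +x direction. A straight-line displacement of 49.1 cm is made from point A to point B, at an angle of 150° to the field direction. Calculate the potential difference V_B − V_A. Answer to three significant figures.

Only the component of displacement along E changes the potential: ΔV = −E·d·cosθ.
ΔV = −(3.45×10⁴ V/m)(0.491 m)cos150° = 1.47×10⁴ V.

1.47×10⁴ V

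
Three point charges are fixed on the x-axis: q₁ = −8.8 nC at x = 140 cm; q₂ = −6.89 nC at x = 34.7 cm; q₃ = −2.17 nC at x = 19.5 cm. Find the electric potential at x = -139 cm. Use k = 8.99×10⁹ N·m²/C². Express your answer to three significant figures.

Electric potential is a scalar, so the contributions from each charge add algebraically: V = Σ kqᵢ/rᵢ.
Distances from the field point to each charge: r₁ = 2.79 m, r₂ = 1.74 m, r₃ = 1.58 m.
V = k[(-8.80×10⁻⁹)/(2.79) + (-6.89×10⁻⁹)/(1.74) + (-2.17×10⁻⁹)/(1.58)] = -76.3 V.

-76.3 V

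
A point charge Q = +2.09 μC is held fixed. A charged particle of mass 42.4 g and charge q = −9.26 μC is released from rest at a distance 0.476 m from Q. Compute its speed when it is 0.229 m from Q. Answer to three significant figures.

Only the electrostatic force acts, so mechanical energy is conserved: ½mv² = U₁ − U₂ = kQq(1/r₁ − 1/r₂).
U₁ − U₂ = (8.99×10⁹ N·m²/C²)(2.09×10⁻⁶ C)(-9.26×10⁻⁶ C)(1/0.476 − 1/0.229) = 0.394 J.
v = √(2·0.394/0.0424) = 4.31 m/s.

4.31 m/s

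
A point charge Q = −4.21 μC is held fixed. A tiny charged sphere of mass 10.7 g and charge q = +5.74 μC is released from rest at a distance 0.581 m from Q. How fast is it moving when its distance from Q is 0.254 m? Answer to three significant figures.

Only the electrostatic force acts, so mechanical energy is conserved: ½mv² = U₁ − U₂ = kQq(1/r₁ − 1/r₂).
U₁ − U₂ = (8.99×10⁹ N·m²/C²)(-4.21×10⁻⁶ C)(5.74×10⁻⁶ C)(1/0.581 − 1/0.254) = 0.481 J.
v = √(2·0.481/0.0107) = 9.49 m/s.

9.49 m/s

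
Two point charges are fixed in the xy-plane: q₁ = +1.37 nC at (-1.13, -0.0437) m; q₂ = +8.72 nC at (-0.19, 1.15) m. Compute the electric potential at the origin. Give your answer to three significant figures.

78.1 V

Electric potential is a scalar, so the contributions from each charge add algebraically: V = Σ kqᵢ/rᵢ.
Distances from the field point to each charge: r₁ = 1.13 m, r₂ = 1.17 m.
V = k[(1.37×10⁻⁹)/(1.13) + (8.72×10⁻⁹)/(1.17)] = 78.1 V.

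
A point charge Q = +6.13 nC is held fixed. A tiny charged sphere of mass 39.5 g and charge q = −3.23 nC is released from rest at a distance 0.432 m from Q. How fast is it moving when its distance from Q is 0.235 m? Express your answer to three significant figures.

4.18×10⁻³ m/s

Only the electrostatic force acts, so mechanical energy is conserved: ½mv² = U₁ − U₂ = kQq(1/r₁ − 1/r₂).
U₁ − U₂ = (8.99×10⁹ N·m²/C²)(6.13×10⁻⁹ C)(-3.23×10⁻⁹ C)(1/0.432 − 1/0.235) = 3.45×10⁻⁷ J.
v = √(2·3.45×10⁻⁷/0.0395) = 4.18×10⁻³ m/s.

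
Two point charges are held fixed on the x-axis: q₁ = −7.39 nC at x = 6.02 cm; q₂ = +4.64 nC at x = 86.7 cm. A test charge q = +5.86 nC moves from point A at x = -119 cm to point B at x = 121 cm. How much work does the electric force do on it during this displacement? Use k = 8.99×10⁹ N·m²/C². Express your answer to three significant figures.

The work done by the electric force is W_field = −ΔU = −q(V_B − V_A) = q(V_A − V_B).
At A: distances to the source charges are 1.25 m, 2.06 m; V_A = Σ kqᵢ/rᵢ = -32.9 V.
At B: distances to the source charges are 1.15 m, 0.343 m; V_B = Σ kqᵢ/rᵢ = 63.8 V.
ΔV = V_B − V_A = 96.7 V.
W_field = −qΔV = −(5.86×10⁻⁹ C)(96.7 V) = -5.67×10⁻⁷ J.

-5.67×10⁻⁷ J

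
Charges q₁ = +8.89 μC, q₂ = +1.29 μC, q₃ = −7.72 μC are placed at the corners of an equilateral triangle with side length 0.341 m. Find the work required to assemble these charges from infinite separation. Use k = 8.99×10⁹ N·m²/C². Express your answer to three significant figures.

-1.77 J

The work to assemble the configuration equals its total potential energy, U = Σ kqᵢqⱼ/rᵢⱼ over all pairs.
All three pair separations equal the side length, 0.341 m.
U = (0.302) + (-1.81) + (-0.263) = -1.77 J.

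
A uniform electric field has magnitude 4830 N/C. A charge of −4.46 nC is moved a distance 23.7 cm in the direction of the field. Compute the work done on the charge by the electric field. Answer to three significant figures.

The potential change for a displacement 23.7 cm in the direction of the field is ΔV = −Ed = -1140 V.
W_field = −qΔV = -5.11×10⁻⁶ J.

-5.11×10⁻⁶ J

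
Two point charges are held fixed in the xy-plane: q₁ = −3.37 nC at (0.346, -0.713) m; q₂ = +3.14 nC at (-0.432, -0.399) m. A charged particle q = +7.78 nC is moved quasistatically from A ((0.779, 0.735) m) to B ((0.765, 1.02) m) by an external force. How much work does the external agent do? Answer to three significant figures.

For quasistatic motion the external work equals the change in potential energy: W_ext = qΔV = q(V_B − V_A).
At A: distances to the source charges are 1.51 m, 1.66 m; V_A = Σ kqᵢ/rᵢ = -3.03 V.
At B: distances to the source charges are 1.78 m, 1.86 m; V_B = Σ kqᵢ/rᵢ = -1.79 V.
ΔV = V_B − V_A = 1.24 V.
W_ext = qΔV = (7.78×10⁻⁹ C)(1.24 V) = 9.68×10⁻⁹ J.

9.68×10⁻⁹ J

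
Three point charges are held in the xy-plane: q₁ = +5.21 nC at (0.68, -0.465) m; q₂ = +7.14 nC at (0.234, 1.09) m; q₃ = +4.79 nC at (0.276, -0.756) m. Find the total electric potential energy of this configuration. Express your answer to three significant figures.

The assembly work is the sum of pairwise potential energies, U = Σ_{i<j} kqᵢqⱼ/rᵢⱼ.
Pair separations: r₁₂ = 1.62 m, r₁₃ = 0.498 m, r₂₃ = 1.85 m.
U = (2.07×10⁻⁷) + (4.51×10⁻⁷) + (1.67×10⁻⁷) = 8.24×10⁻⁷ J.

8.24×10⁻⁷ J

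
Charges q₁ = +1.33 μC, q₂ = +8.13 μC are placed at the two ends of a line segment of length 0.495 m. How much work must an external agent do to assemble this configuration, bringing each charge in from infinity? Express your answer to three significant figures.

The work to assemble the configuration equals its total potential energy, U = Σ kqᵢqⱼ/rᵢⱼ over all pairs.
The separation is r = 0.495 m.
U = (0.196) = 0.196 J.

0.196 J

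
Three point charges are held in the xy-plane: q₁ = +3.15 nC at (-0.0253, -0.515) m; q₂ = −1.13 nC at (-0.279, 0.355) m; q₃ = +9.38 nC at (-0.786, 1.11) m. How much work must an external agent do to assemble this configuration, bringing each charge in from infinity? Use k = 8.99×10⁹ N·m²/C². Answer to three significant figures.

The assembly work is the sum of pairwise potential energies, U = Σ_{i<j} kqᵢqⱼ/rᵢⱼ.
Pair separations: r₁₂ = 0.906 m, r₁₃ = 1.79 m, r₂₃ = 0.909 m.
U = (-3.53×10⁻⁸) + (1.48×10⁻⁷) + (-1.05×10⁻⁷) = 7.96×10⁻⁹ J.

7.96×10⁻⁹ J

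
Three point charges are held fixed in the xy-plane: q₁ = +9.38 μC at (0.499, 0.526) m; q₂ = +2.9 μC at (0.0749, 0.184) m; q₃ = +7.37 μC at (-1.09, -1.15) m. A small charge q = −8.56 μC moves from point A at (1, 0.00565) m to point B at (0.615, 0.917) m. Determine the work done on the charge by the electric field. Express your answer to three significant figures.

The work done by the electric force is W_field = −ΔU = −q(V_B − V_A) = q(V_A − V_B).
At A: distances to the source charges are 0.722 m, 0.942 m, 2.39 m; V_A = Σ kqᵢ/rᵢ = 1.72×10⁵ V.
At B: distances to the source charges are 0.408 m, 0.910 m, 2.68 m; V_B = Σ kqᵢ/rᵢ = 2.60×10⁵ V.
ΔV = V_B − V_A = 8.80×10⁴ V.
W_field = −qΔV = −(-8.56×10⁻⁶ C)(8.80×10⁴ V) = 0.753 J.

0.753 J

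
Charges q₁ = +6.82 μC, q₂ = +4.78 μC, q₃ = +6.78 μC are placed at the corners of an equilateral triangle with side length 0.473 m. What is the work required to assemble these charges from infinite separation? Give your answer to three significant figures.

The work to assemble the configuration equals its total potential energy, U = Σ kqᵢqⱼ/rᵢⱼ over all pairs.
All three pair separations equal the side length, 0.473 m.
U = (0.620) + (0.879) + (0.616) = 2.11 J.

2.11 J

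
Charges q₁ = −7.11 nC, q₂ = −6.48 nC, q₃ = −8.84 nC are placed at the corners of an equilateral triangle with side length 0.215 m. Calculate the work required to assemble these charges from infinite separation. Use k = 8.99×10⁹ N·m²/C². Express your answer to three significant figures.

6.95×10⁻⁶ J

The work to assemble the configuration equals its total potential energy, U = Σ kqᵢqⱼ/rᵢⱼ over all pairs.
All three pair separations equal the side length, 0.215 m.
U = (1.93×10⁻⁶) + (2.63×10⁻⁶) + (2.40×10⁻⁶) = 6.95×10⁻⁶ J.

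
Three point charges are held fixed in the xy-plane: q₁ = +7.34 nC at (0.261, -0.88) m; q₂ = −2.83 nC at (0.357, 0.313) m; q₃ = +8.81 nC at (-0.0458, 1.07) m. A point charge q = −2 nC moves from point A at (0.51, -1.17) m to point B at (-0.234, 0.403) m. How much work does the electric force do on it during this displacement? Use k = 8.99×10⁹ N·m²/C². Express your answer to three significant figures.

-1.40×10⁻⁷ J

The work done by the electric force is W_field = −ΔU = −q(V_B − V_A) = q(V_A − V_B).
At A: distances to the source charges are 0.382 m, 1.49 m, 2.31 m; V_A = Σ kqᵢ/rᵢ = 190 V.
At B: distances to the source charges are 1.38 m, 0.598 m, 0.693 m; V_B = Σ kqᵢ/rᵢ = 120 V.
ΔV = V_B − V_A = -70.2 V.
W_field = −qΔV = −(-2.00×10⁻⁹ C)(-70.2 V) = -1.40×10⁻⁷ J.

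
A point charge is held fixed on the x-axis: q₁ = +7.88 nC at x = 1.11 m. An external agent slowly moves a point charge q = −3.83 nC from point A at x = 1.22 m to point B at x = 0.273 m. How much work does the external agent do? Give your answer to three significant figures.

For quasistatic motion the external work equals the change in potential energy: W_ext = qΔV = q(V_B − V_A).
At A: distance to the source charge is 0.110 m; V_A = kq₁/r = 644 V.
At B: distance to the source charge is 0.837 m; V_B = kq₁/r = 84.6 V.
ΔV = V_B − V_A = -559 V.
W_ext = qΔV = (-3.83×10⁻⁹ C)(-559 V) = 2.14×10⁻⁶ J.

2.14×10⁻⁶ J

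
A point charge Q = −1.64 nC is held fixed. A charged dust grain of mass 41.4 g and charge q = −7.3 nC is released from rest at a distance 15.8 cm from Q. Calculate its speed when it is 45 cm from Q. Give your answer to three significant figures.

Only the electrostatic force acts, so mechanical energy is conserved: ½mv² = U₁ − U₂ = kQq(1/r₁ − 1/r₂).
U₁ − U₂ = (8.99×10⁹ N·m²/C²)(-1.64×10⁻⁹ C)(-7.30×10⁻⁹ C)(1/0.158 − 1/0.450) = 4.42×10⁻⁷ J.
v = √(2·4.42×10⁻⁷/0.0414) = 4.62×10⁻³ m/s.

4.62×10⁻³ m/s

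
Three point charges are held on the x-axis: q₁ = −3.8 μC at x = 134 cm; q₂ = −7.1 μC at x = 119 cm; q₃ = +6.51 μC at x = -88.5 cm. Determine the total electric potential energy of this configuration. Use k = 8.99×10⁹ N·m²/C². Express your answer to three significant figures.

1.32 J

The work to assemble the configuration equals its total potential energy, U = Σ kqᵢqⱼ/rᵢⱼ over all pairs.
Pair separations: r₁₂ = 0.150 m, r₁₃ = 2.23 m, r₂₃ = 2.08 m.
U = (1.62) + (-0.100) + (-0.200) = 1.32 J.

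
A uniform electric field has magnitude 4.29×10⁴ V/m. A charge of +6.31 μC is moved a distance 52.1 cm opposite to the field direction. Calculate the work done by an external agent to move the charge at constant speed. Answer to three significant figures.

0.141 J

The potential change for a displacement 52.1 cm opposite to the field direction is ΔV = +Ed = 2.24×10⁴ V.
W_ext = qΔV = 0.141 J.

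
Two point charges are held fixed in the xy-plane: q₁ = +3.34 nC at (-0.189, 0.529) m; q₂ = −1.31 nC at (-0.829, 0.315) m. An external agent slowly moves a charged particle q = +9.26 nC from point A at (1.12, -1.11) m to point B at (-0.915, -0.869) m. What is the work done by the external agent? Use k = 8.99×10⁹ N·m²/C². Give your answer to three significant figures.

-2.75×10⁻⁹ J

For quasistatic motion the external work equals the change in potential energy: W_ext = qΔV = q(V_B − V_A).
At A: distances to the source charges are 2.10 m, 2.41 m; V_A = Σ kqᵢ/rᵢ = 9.44 V.
At B: distances to the source charges are 1.58 m, 1.19 m; V_B = Σ kqᵢ/rᵢ = 9.14 V.
ΔV = V_B − V_A = -0.296 V.
W_ext = qΔV = (9.26×10⁻⁹ C)(-0.296 V) = -2.75×10⁻⁹ J.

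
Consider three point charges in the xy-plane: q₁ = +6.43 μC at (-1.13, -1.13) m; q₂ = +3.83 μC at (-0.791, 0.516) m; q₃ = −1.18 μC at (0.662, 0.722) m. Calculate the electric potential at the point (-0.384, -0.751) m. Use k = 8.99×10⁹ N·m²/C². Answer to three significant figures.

The total potential is the scalar sum of each charge's contribution, V = Σ kqᵢ/rᵢ.
Distances from the field point to each charge: r₁ = 0.837 m, r₂ = 1.33 m, r₃ = 1.81 m.
V = k[(6.43×10⁻⁶)/(0.837) + (3.83×10⁻⁶)/(1.33) + (-1.18×10⁻⁶)/(1.81)] = 8.91×10⁴ V.

8.91×10⁴ V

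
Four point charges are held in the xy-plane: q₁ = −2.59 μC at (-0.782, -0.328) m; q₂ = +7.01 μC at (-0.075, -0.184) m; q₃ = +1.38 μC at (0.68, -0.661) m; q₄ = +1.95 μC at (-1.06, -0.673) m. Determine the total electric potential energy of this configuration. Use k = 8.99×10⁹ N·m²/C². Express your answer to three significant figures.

The assembly work is the sum of pairwise potential energies, U = Σ_{i<j} kqᵢqⱼ/rᵢⱼ.
Pair separations: r₁₂ = 0.722 m, r₁₃ = 1.50 m, r₁₄ = 0.443 m, r₂₃ = 0.893 m, r₂₄ = 1.10 m, r₃₄ = 1.74 m.
Summing all 6 pair terms gives U = -0.127 J.

-0.127 J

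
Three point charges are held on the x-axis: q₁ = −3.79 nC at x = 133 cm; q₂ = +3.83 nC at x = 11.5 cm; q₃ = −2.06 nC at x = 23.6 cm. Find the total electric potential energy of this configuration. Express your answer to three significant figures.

The assembly work is the sum of pairwise potential energies, U = Σ_{i<j} kqᵢqⱼ/rᵢⱼ.
Pair separations: r₁₂ = 1.22 m, r₁₃ = 1.09 m, r₂₃ = 0.121 m.
U = (-1.07×10⁻⁷) + (6.42×10⁻⁸) + (-5.86×10⁻⁷) = -6.29×10⁻⁷ J.

-6.29×10⁻⁷ J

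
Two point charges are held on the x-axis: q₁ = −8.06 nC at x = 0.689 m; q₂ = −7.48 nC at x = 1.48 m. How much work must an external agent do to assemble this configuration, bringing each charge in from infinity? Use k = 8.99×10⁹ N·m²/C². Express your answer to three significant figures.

The work to assemble the configuration equals its total potential energy, U = Σ kqᵢqⱼ/rᵢⱼ over all pairs.
Pair separations: r₁₂ = 0.791 m.
U = (6.85×10⁻⁷) = 6.85×10⁻⁷ J.

6.85×10⁻⁷ J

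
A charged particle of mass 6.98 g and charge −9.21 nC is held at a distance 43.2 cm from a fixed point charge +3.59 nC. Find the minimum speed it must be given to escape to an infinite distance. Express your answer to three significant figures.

0.0140 m/s

To just escape, total mechanical energy must reach zero at infinity: ½mv²_min + U = 0, so ½mv²_min = −U = |kQq|/r.
|U| = |kQq|/r = (8.99×10⁹ N·m²/C²)(3.59×10⁻⁹)(9.21×10⁻⁹)/(0.432) = 6.88×10⁻⁷ J.
v_min = √(2|U|/m) = √(2·6.88×10⁻⁷/6.98×10⁻³) = 0.0140 m/s.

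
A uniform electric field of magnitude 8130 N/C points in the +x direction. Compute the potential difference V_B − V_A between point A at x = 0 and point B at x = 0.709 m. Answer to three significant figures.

In a uniform field, potential decreases in the direction of E: V_B − V_A = −E·Δx.
V_B − V_A = −(8130 V/m)(0.709 m) = -5760 V.

-5760 V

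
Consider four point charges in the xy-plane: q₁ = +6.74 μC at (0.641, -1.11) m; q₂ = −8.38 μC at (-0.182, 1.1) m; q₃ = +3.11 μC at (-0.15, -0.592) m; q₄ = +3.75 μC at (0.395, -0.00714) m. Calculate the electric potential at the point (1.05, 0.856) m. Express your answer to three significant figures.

1.62×10⁴ V

Electric potential is a scalar, so the contributions from each charge add algebraically: V = Σ kqᵢ/rᵢ.
Distances from the field point to each charge: r₁ = 2.01 m, r₂ = 1.26 m, r₃ = 1.88 m, r₄ = 1.08 m.
V = k[(6.74×10⁻⁶)/(2.01) + (-8.38×10⁻⁶)/(1.26) + (3.11×10⁻⁶)/(1.88) + (3.75×10⁻⁶)/(1.08)] = 1.62×10⁴ V.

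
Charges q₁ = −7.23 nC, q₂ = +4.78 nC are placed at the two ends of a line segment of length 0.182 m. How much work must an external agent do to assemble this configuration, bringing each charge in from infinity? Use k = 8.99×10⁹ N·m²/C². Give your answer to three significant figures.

The work to assemble the configuration equals its total potential energy, U = Σ kqᵢqⱼ/rᵢⱼ over all pairs.
The separation is r = 0.182 m.
U = (-1.71×10⁻⁶) = -1.71×10⁻⁶ J.

-1.71×10⁻⁶ J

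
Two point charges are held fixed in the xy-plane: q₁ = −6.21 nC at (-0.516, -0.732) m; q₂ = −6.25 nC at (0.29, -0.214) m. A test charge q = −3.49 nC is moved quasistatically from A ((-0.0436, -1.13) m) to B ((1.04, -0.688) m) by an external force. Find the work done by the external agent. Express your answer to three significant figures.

-1.70×10⁻⁷ J

For quasistatic motion the external work equals the change in potential energy: W_ext = qΔV = q(V_B − V_A).
At A: distances to the source charges are 0.618 m, 0.975 m; V_A = Σ kqᵢ/rᵢ = -148 V.
At B: distances to the source charges are 1.56 m, 0.887 m; V_B = Σ kqᵢ/rᵢ = -99.2 V.
ΔV = V_B − V_A = 48.8 V.
W_ext = qΔV = (-3.49×10⁻⁹ C)(48.8 V) = -1.70×10⁻⁷ J.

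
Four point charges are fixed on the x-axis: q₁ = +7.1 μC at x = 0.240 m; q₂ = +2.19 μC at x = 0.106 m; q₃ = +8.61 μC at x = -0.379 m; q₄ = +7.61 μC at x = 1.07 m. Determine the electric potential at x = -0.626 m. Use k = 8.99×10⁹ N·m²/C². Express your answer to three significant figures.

4.54×10⁵ V

Electric potential is a scalar, so the contributions from each charge add algebraically: V = Σ kqᵢ/rᵢ.
Distances from the field point to each charge: r₁ = 0.866 m, r₂ = 0.732 m, r₃ = 0.247 m, r₄ = 1.70 m.
V = k[(7.10×10⁻⁶)/(0.866) + (2.19×10⁻⁶)/(0.732) + (8.61×10⁻⁶)/(0.247) + (7.61×10⁻⁶)/(1.70)] = 4.54×10⁵ V.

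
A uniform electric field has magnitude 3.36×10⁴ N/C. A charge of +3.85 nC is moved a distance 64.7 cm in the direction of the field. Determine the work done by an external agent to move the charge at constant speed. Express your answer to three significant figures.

The potential change for a displacement 64.7 cm in the direction of the field is ΔV = −Ed = -2.17×10⁴ V.
W_ext = qΔV = -8.37×10⁻⁵ J.

-8.37×10⁻⁵ J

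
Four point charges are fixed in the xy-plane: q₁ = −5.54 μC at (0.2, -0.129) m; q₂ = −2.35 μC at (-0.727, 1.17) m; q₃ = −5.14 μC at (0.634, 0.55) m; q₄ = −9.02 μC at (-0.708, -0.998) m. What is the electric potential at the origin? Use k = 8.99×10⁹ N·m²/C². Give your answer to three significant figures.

Electric potential is a scalar, so the contributions from each charge add algebraically: V = Σ kqᵢ/rᵢ.
Distances from the field point to each charge: r₁ = 0.238 m, r₂ = 1.38 m, r₃ = 0.839 m, r₄ = 1.22 m.
V = k[(-5.54×10⁻⁶)/(0.238) + (-2.35×10⁻⁶)/(1.38) + (-5.14×10⁻⁶)/(0.839) + (-9.02×10⁻⁶)/(1.22)] = -3.46×10⁵ V.

-3.46×10⁵ V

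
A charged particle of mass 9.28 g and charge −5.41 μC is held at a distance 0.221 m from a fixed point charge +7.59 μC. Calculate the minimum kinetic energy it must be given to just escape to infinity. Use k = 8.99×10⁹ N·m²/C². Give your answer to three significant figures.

To just escape, total mechanical energy must reach zero at infinity: ½mv²_min + U = 0, so ½mv²_min = −U = |kQq|/r.
|U| = |kQq|/r = (8.99×10⁹ N·m²/C²)(7.59×10⁻⁶)(5.41×10⁻⁶)/(0.221) = 1.67 J.

1.67 J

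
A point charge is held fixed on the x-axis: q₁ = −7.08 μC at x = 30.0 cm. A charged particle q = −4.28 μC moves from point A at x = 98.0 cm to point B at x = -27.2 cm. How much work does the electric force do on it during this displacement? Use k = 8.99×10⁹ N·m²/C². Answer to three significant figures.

The work done by the electric force is W_field = −ΔU = −q(V_B − V_A) = q(V_A − V_B).
At A: distance to the source charge is 0.680 m; V_A = kq₁/r = -9.36×10⁴ V.
At B: distance to the source charge is 0.572 m; V_B = kq₁/r = -1.11×10⁵ V.
ΔV = V_B − V_A = -1.77×10⁴ V.
W_field = −qΔV = −(-4.28×10⁻⁶ C)(-1.77×10⁴ V) = -0.0756 J.

-0.0756 J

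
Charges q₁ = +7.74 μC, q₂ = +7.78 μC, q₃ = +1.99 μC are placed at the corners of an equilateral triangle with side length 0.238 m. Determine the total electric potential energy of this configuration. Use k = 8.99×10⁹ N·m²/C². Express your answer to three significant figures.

The assembly work is the sum of pairwise potential energies, U = Σ_{i<j} kqᵢqⱼ/rᵢⱼ.
All three pair separations equal the side length, 0.238 m.
U = (2.27) + (0.582) + (0.585) = 3.44 J.

3.44 J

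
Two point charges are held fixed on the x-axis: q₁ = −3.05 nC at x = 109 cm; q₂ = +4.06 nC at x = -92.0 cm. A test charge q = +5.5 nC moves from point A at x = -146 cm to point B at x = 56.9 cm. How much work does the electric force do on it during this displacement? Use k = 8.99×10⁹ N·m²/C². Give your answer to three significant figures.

4.67×10⁻⁷ J

The work done by the electric force is W_field = −ΔU = −q(V_B − V_A) = q(V_A − V_B).
At A: distances to the source charges are 2.55 m, 0.540 m; V_A = Σ kqᵢ/rᵢ = 56.8 V.
At B: distances to the source charges are 0.521 m, 1.49 m; V_B = Σ kqᵢ/rᵢ = -28.1 V.
ΔV = V_B − V_A = -85.0 V.
W_field = −qΔV = −(5.50×10⁻⁹ C)(-85.0 V) = 4.67×10⁻⁷ J.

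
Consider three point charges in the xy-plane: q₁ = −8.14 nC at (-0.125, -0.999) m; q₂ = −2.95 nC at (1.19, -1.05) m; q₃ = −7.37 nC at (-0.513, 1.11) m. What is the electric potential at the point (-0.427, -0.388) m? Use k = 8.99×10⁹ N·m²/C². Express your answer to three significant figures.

Electric potential is a scalar, so the contributions from each charge add algebraically: V = Σ kqᵢ/rᵢ.
Distances from the field point to each charge: r₁ = 0.682 m, r₂ = 1.75 m, r₃ = 1.50 m.
V = k[(-8.14×10⁻⁹)/(0.682) + (-2.95×10⁻⁹)/(1.75) + (-7.37×10⁻⁹)/(1.50)] = -167 V.

-167 V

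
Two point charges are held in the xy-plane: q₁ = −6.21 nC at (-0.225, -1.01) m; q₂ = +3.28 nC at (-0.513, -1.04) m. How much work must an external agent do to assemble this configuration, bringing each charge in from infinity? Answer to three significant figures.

-6.32×10⁻⁷ J

The work to assemble the configuration equals its total potential energy, U = Σ kqᵢqⱼ/rᵢⱼ over all pairs.
Pair separations: r₁₂ = 0.290 m.
U = (-6.32×10⁻⁷) = -6.32×10⁻⁷ J.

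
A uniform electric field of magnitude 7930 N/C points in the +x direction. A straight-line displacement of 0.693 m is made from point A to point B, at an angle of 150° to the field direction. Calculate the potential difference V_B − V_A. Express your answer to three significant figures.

4760 V

Only the component of displacement along E changes the potential: ΔV = −E·d·cosθ.
ΔV = −(7930 V/m)(0.693 m)cos150° = 4760 V.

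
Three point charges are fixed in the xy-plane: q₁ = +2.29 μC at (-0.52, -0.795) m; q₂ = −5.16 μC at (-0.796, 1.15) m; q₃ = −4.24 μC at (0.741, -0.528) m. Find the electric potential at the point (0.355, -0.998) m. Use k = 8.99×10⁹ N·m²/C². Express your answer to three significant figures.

-5.88×10⁴ V

The total potential is the scalar sum of each charge's contribution, V = Σ kqᵢ/rᵢ.
Distances from the field point to each charge: r₁ = 0.898 m, r₂ = 2.44 m, r₃ = 0.608 m.
V = k[(2.29×10⁻⁶)/(0.898) + (-5.16×10⁻⁶)/(2.44) + (-4.24×10⁻⁶)/(0.608)] = -5.88×10⁴ V.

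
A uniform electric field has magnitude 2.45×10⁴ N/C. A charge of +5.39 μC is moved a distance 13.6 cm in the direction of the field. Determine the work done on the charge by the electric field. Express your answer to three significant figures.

0.0180 J

The potential change for a displacement 13.6 cm in the direction of the field is ΔV = −Ed = -3330 V.
W_field = −qΔV = 0.0180 J.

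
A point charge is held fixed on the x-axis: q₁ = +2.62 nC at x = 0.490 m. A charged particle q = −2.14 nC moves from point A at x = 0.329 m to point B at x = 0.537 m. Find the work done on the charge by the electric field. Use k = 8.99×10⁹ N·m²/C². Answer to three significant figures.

7.59×10⁻⁷ J

The work done by the electric force is W_field = −ΔU = −q(V_B − V_A) = q(V_A − V_B).
At A: distance to the source charge is 0.161 m; V_A = kq₁/r = 146 V.
At B: distance to the source charge is 0.0470 m; V_B = kq₁/r = 501 V.
ΔV = V_B − V_A = 355 V.
W_field = −qΔV = −(-2.14×10⁻⁹ C)(355 V) = 7.59×10⁻⁷ J.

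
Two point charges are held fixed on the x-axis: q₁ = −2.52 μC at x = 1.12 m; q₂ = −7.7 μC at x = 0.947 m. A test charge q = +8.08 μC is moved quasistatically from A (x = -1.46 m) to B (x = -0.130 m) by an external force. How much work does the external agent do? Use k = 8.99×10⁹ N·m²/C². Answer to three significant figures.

-0.362 J

For quasistatic motion the external work equals the change in potential energy: W_ext = qΔV = q(V_B − V_A).
At A: distances to the source charges are 2.58 m, 2.41 m; V_A = Σ kqᵢ/rᵢ = -3.75×10⁴ V.
At B: distances to the source charges are 1.25 m, 1.08 m; V_B = Σ kqᵢ/rᵢ = -8.24×10⁴ V.
ΔV = V_B − V_A = -4.49×10⁴ V.
W_ext = qΔV = (8.08×10⁻⁶ C)(-4.49×10⁴ V) = -0.362 J.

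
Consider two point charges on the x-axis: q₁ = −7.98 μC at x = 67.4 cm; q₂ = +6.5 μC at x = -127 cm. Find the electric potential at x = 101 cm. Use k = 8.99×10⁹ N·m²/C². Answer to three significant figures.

The total potential is the scalar sum of each charge's contribution, V = Σ kqᵢ/rᵢ.
Distances from the field point to each charge: r₁ = 0.336 m, r₂ = 2.28 m.
V = k[(-7.98×10⁻⁶)/(0.336) + (6.50×10⁻⁶)/(2.28)] = -1.88×10⁵ V.

-1.88×10⁵ V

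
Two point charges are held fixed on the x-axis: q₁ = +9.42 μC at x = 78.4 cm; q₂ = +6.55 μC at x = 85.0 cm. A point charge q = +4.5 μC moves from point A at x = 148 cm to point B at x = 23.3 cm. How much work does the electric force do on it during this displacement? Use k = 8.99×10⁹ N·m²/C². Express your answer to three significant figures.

-0.153 J

The work done by the electric force is W_field = −ΔU = −q(V_B − V_A) = q(V_A − V_B).
At A: distances to the source charges are 0.696 m, 0.630 m; V_A = Σ kqᵢ/rᵢ = 2.15×10⁵ V.
At B: distances to the source charges are 0.551 m, 0.617 m; V_B = Σ kqᵢ/rᵢ = 2.49×10⁵ V.
ΔV = V_B − V_A = 3.40×10⁴ V.
W_field = −qΔV = −(4.50×10⁻⁶ C)(3.40×10⁴ V) = -0.153 J.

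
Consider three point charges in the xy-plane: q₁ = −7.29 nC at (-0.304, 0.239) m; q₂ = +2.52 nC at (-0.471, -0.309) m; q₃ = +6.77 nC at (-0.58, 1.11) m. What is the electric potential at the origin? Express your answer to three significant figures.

The total potential is the scalar sum of each charge's contribution, V = Σ kqᵢ/rᵢ.
Distances from the field point to each charge: r₁ = 0.387 m, r₂ = 0.563 m, r₃ = 1.25 m.
V = k[(-7.29×10⁻⁹)/(0.387) + (2.52×10⁻⁹)/(0.563) + (6.77×10⁻⁹)/(1.25)] = -80.7 V.

-80.7 V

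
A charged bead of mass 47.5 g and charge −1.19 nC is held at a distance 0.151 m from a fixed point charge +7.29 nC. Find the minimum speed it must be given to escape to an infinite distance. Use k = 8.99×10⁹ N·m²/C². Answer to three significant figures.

4.66×10⁻³ m/s

To just escape, total mechanical energy must reach zero at infinity: ½mv²_min + U = 0, so ½mv²_min = −U = |kQq|/r.
|U| = |kQq|/r = (8.99×10⁹ N·m²/C²)(7.29×10⁻⁹)(1.19×10⁻⁹)/(0.151) = 5.16×10⁻⁷ J.
v_min = √(2|U|/m) = √(2·5.16×10⁻⁷/0.0475) = 4.66×10⁻³ m/s.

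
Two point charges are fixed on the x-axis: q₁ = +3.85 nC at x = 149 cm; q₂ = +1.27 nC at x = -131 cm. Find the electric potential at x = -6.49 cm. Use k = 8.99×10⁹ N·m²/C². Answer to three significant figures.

31.4 V

The total potential is the scalar sum of each charge's contribution, V = Σ kqᵢ/rᵢ.
Distances from the field point to each charge: r₁ = 1.55 m, r₂ = 1.25 m.
V = k[(3.85×10⁻⁹)/(1.55) + (1.27×10⁻⁹)/(1.25)] = 31.4 V.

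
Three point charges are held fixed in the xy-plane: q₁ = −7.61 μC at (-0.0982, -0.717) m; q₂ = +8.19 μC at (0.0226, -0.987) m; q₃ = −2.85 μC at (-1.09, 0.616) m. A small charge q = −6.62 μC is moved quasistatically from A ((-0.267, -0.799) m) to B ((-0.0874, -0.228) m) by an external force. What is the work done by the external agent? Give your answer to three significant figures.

For quasistatic motion the external work equals the change in potential energy: W_ext = qΔV = q(V_B − V_A).
At A: distances to the source charges are 0.188 m, 0.345 m, 1.64 m; V_A = Σ kqᵢ/rᵢ = -1.67×10⁵ V.
At B: distances to the source charges are 0.489 m, 0.767 m, 1.31 m; V_B = Σ kqᵢ/rᵢ = -6.34×10⁴ V.
ΔV = V_B − V_A = 1.04×10⁵ V.
W_ext = qΔV = (-6.62×10⁻⁶ C)(1.04×10⁵ V) = -0.685 J.

-0.685 J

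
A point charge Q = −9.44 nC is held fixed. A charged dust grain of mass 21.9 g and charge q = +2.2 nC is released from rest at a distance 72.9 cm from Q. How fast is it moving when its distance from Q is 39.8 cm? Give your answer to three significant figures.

4.41×10⁻³ m/s

Only the electrostatic force acts, so mechanical energy is conserved: ½mv² = U₁ − U₂ = kQq(1/r₁ − 1/r₂).
U₁ − U₂ = (8.99×10⁹ N·m²/C²)(-9.44×10⁻⁹ C)(2.20×10⁻⁹ C)(1/0.729 − 1/0.398) = 2.13×10⁻⁷ J.
v = √(2·2.13×10⁻⁷/0.0219) = 4.41×10⁻³ m/s.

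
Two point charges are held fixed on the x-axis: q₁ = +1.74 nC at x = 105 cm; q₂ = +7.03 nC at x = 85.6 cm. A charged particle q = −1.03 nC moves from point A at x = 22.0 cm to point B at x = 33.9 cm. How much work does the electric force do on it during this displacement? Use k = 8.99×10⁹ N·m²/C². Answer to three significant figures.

2.68×10⁻⁸ J

The work done by the electric force is W_field = −ΔU = −q(V_B − V_A) = q(V_A − V_B).
At A: distances to the source charges are 0.830 m, 0.636 m; V_A = Σ kqᵢ/rᵢ = 118 V.
At B: distances to the source charges are 0.711 m, 0.517 m; V_B = Σ kqᵢ/rᵢ = 144 V.
ΔV = V_B − V_A = 26.0 V.
W_field = −qΔV = −(-1.03×10⁻⁹ C)(26.0 V) = 2.68×10⁻⁸ J.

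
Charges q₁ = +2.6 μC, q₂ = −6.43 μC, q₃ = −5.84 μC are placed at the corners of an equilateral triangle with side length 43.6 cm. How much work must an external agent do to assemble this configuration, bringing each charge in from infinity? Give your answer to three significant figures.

0.116 J

The assembly work is the sum of pairwise potential energies, U = Σ_{i<j} kqᵢqⱼ/rᵢⱼ.
All three pair separations equal the side length, 0.436 m.
U = (-0.345) + (-0.313) + (0.774) = 0.116 J.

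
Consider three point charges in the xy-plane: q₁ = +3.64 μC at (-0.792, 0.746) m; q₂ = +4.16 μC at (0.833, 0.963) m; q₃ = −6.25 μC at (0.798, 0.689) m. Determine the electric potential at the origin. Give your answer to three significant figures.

6150 V

The total potential is the scalar sum of each charge's contribution, V = Σ kqᵢ/rᵢ.
Distances from the field point to each charge: r₁ = 1.09 m, r₂ = 1.27 m, r₃ = 1.05 m.
V = k[(3.64×10⁻⁶)/(1.09) + (4.16×10⁻⁶)/(1.27) + (-6.25×10⁻⁶)/(1.05)] = 6150 V.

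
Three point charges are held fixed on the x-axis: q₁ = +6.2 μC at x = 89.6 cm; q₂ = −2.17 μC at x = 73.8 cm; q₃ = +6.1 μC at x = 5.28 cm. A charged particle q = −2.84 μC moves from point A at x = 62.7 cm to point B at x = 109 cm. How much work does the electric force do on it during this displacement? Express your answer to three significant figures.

0.448 J

The work done by the electric force is W_field = −ΔU = −q(V_B − V_A) = q(V_A − V_B).
At A: distances to the source charges are 0.269 m, 0.111 m, 0.574 m; V_A = Σ kqᵢ/rᵢ = 1.27×10⁵ V.
At B: distances to the source charges are 0.194 m, 0.352 m, 1.04 m; V_B = Σ kqᵢ/rᵢ = 2.85×10⁵ V.
ΔV = V_B − V_A = 1.58×10⁵ V.
W_field = −qΔV = −(-2.84×10⁻⁶ C)(1.58×10⁵ V) = 0.448 J.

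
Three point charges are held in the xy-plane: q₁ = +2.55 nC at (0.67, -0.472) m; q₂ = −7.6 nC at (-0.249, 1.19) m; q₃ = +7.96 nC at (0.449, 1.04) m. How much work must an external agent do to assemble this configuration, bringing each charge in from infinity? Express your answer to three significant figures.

The work to assemble the configuration equals its total potential energy, U = Σ kqᵢqⱼ/rᵢⱼ over all pairs.
Pair separations: r₁₂ = 1.90 m, r₁₃ = 1.53 m, r₂₃ = 0.714 m.
U = (-9.17×10⁻⁸) + (1.19×10⁻⁷) + (-7.62×10⁻⁷) = -7.34×10⁻⁷ J.

-7.34×10⁻⁷ J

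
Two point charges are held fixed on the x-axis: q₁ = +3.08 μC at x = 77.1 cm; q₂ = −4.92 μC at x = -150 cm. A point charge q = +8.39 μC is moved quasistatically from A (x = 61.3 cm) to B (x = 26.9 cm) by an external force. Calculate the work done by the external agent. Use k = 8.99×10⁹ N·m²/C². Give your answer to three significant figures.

For quasistatic motion the external work equals the change in potential energy: W_ext = qΔV = q(V_B − V_A).
At A: distances to the source charges are 0.158 m, 2.11 m; V_A = Σ kqᵢ/rᵢ = 1.54×10⁵ V.
At B: distances to the source charges are 0.502 m, 1.77 m; V_B = Σ kqᵢ/rᵢ = 3.02×10⁴ V.
ΔV = V_B − V_A = -1.24×10⁵ V.
W_ext = qΔV = (8.39×10⁻⁶ C)(-1.24×10⁵ V) = -1.04 J.

-1.04 J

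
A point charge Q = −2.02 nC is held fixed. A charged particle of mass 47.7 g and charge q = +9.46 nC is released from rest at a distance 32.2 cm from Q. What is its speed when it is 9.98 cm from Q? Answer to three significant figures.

Only the electrostatic force acts, so mechanical energy is conserved: ½mv² = U₁ − U₂ = kQq(1/r₁ − 1/r₂).
U₁ − U₂ = (8.99×10⁹ N·m²/C²)(-2.02×10⁻⁹ C)(9.46×10⁻⁹ C)(1/0.322 − 1/0.0998) = 1.19×10⁻⁶ J.
v = √(2·1.19×10⁻⁶/0.0477) = 7.06×10⁻³ m/s.

7.06×10⁻³ m/s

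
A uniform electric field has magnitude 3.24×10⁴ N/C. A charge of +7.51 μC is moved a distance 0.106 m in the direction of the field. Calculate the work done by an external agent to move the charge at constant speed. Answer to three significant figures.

The potential change for a displacement 0.106 m in the direction of the field is ΔV = −Ed = -3430 V.
W_ext = qΔV = -0.0258 J.

-0.0258 J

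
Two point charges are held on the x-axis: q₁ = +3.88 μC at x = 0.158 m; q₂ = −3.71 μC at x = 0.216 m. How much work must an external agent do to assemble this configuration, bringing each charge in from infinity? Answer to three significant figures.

The work to assemble the configuration equals its total potential energy, U = Σ kqᵢqⱼ/rᵢⱼ over all pairs.
Pair separations: r₁₂ = 0.0580 m.
U = (-2.23) = -2.23 J.

-2.23 J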